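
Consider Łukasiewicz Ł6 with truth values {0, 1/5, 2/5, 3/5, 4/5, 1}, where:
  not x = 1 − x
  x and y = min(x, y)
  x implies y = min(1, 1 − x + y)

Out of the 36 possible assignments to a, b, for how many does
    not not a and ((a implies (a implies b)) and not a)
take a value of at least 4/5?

0

value 2/5: 12 assignments
value 1/5: 12 assignments
value 0: 12 assignments
So 0 of the 36 assignments meet the threshold.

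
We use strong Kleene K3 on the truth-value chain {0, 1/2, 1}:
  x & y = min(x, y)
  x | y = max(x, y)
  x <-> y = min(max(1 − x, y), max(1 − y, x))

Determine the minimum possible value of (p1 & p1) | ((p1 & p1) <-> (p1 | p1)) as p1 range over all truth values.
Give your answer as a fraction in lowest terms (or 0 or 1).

Take p1 = 1/2:
p1 & p1 = 1/2 & 1/2 = 1/2
p1 & p1 = 1/2 & 1/2 = 1/2
p1 | p1 = 1/2 | 1/2 = 1/2
(p1 & p1) <-> (p1 | p1) = 1/2 <-> 1/2 = 1/2
(p1 & p1) | ((p1 & p1) <-> (p1 | p1)) = 1/2 | 1/2 = 1/2
No assignment yields a value below 1/2, so this is the minimum.

1/2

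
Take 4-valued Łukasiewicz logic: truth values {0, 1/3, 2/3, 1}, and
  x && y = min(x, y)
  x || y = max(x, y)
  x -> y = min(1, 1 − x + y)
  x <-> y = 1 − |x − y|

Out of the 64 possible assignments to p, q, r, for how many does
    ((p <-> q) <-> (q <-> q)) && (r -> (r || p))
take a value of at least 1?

16

value 1: 16 assignments (counts)
value 2/3: 24 assignments
value 1/3: 16 assignments
value 0: 8 assignments
So 16 of the 64 assignments meet the threshold.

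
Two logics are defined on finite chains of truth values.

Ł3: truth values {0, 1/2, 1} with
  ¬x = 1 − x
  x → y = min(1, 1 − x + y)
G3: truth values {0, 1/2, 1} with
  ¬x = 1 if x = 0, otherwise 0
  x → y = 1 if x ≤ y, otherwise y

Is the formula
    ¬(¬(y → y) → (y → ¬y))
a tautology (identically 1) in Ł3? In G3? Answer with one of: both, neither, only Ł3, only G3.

In Ł3: at y = 0 the value is 0 — not a tautology.
In G3: at y = 0 the value is 0 — not a tautology.

neither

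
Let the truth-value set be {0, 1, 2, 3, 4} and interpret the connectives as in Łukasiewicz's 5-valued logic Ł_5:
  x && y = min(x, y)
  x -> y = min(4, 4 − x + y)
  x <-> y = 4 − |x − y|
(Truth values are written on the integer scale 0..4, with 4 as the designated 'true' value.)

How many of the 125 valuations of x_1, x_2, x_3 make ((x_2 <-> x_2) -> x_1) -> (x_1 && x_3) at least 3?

value 4: 75 assignments (counts)
value 3: 20 assignments (counts)
value 2: 15 assignments
value 1: 10 assignments
value 0: 5 assignments
So 95 of the 125 assignments meet the threshold.

95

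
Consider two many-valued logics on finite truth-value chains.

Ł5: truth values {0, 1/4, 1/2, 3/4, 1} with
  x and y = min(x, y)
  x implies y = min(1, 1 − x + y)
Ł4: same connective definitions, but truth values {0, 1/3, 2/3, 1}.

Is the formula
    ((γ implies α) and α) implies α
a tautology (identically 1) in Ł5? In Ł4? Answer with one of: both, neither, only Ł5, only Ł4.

both

In Ł5: every assignment gives 1 — tautology.
In Ł4: every assignment gives 1 — tautology.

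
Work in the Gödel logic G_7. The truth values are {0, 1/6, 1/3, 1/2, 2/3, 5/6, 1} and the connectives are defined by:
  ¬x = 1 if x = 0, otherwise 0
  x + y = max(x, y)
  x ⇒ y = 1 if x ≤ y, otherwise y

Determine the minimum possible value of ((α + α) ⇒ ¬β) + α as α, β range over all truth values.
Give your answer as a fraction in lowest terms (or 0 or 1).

1/6

Take α = 1/6, β = 1/6:
α + α = 1/6 + 1/6 = 1/6
¬β = ¬1/6 = 0
(α + α) ⇒ ¬β = 1/6 ⇒ 0 = 0
((α + α) ⇒ ¬β) + α = 0 + 1/6 = 1/6
No assignment yields a value below 1/6, so this is the minimum.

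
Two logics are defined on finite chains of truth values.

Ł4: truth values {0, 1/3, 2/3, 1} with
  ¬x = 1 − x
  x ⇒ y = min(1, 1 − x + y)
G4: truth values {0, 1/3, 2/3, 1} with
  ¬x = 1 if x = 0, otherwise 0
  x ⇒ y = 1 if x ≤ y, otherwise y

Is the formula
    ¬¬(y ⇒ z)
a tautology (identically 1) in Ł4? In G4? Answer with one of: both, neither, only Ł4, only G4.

neither

In Ł4: at y = 1/3, z = 0 the value is 2/3 — not a tautology.
In G4: at y = 1/3, z = 0 the value is 0 — not a tautology.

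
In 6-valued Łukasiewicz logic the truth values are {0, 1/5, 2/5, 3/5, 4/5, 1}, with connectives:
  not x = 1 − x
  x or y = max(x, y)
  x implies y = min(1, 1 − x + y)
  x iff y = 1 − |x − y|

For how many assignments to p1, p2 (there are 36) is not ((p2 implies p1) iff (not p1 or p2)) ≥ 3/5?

14

value 1: 2 assignments (counts)
value 4/5: 5 assignments (counts)
value 3/5: 7 assignments (counts)
value 2/5: 9 assignments
value 1/5: 9 assignments
value 0: 4 assignments
So 14 of the 36 assignments meet the threshold.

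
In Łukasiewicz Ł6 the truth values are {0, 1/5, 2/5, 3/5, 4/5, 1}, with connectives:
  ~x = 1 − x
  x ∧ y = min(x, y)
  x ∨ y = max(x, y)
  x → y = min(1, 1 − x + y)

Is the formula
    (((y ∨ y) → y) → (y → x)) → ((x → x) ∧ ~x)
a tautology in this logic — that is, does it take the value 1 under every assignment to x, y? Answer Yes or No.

Counterexample: take x = 1/5, y = 0.
y ∨ y = 0 ∨ 0 = 0
(y ∨ y) → y = 0 → 0 = 1
y → x = 0 → 1/5 = 1
((y ∨ y) → y) → (y → x) = 1 → 1 = 1
x → x = 1/5 → 1/5 = 1
~x = ~1/5 = 4/5
(x → x) ∧ ~x = 1 ∧ 4/5 = 4/5
(((y ∨ y) → y) → (y → x)) → ((x → x) ∧ ~x) = 1 → 4/5 = 4/5
This gives 4/5 ≠ 1.

No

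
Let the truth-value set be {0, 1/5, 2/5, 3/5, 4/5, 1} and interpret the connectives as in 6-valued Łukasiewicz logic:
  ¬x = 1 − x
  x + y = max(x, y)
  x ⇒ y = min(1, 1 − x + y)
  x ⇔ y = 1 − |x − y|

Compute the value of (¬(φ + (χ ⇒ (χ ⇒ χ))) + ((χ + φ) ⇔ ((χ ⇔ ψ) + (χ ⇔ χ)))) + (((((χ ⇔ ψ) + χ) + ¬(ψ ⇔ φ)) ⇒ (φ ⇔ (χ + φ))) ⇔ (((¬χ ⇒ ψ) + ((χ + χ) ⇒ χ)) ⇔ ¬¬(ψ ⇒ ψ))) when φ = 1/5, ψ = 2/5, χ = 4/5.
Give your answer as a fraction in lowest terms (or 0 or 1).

χ ⇒ χ = 4/5 ⇒ 4/5 = 1
χ ⇒ (χ ⇒ χ) = 4/5 ⇒ 1 = 1
φ + (χ ⇒ (χ ⇒ χ)) = 1/5 + 1 = 1
¬(φ + (χ ⇒ (χ ⇒ χ))) = ¬1 = 0
χ + φ = 4/5 + 1/5 = 4/5
χ ⇔ ψ = 4/5 ⇔ 2/5 = 3/5
χ ⇔ χ = 4/5 ⇔ 4/5 = 1
(χ ⇔ ψ) + (χ ⇔ χ) = 3/5 + 1 = 1
(χ + φ) ⇔ ((χ ⇔ ψ) + (χ ⇔ χ)) = 4/5 ⇔ 1 = 4/5
¬(φ + (χ ⇒ (χ ⇒ χ))) + ((χ + φ) ⇔ ((χ ⇔ ψ) + (χ ⇔ χ))) = 0 + 4/5 = 4/5
χ ⇔ ψ = 4/5 ⇔ 2/5 = 3/5
(χ ⇔ ψ) + χ = 3/5 + 4/5 = 4/5
ψ ⇔ φ = 2/5 ⇔ 1/5 = 4/5
¬(ψ ⇔ φ) = ¬4/5 = 1/5
((χ ⇔ ψ) + χ) + ¬(ψ ⇔ φ) = 4/5 + 1/5 = 4/5
χ + φ = 4/5 + 1/5 = 4/5
φ ⇔ (χ + φ) = 1/5 ⇔ 4/5 = 2/5
(((χ ⇔ ψ) + χ) + ¬(ψ ⇔ φ)) ⇒ (φ ⇔ (χ + φ)) = 4/5 ⇒ 2/5 = 3/5
¬χ = ¬4/5 = 1/5
¬χ ⇒ ψ = 1/5 ⇒ 2/5 = 1
χ + χ = 4/5 + 4/5 = 4/5
(χ + χ) ⇒ χ = 4/5 ⇒ 4/5 = 1
(¬χ ⇒ ψ) + ((χ + χ) ⇒ χ) = 1 + 1 = 1
ψ ⇒ ψ = 2/5 ⇒ 2/5 = 1
¬(ψ ⇒ ψ) = ¬1 = 0
¬¬(ψ ⇒ ψ) = ¬0 = 1
((¬χ ⇒ ψ) + ((χ + χ) ⇒ χ)) ⇔ ¬¬(ψ ⇒ ψ) = 1 ⇔ 1 = 1
((((χ ⇔ ψ) + χ) + ¬(ψ ⇔ φ)) ⇒ (φ ⇔ (χ + φ))) ⇔ (((¬χ ⇒ ψ) + ((χ + χ) ⇒ χ)) ⇔ ¬¬(ψ ⇒ ψ)) = 3/5 ⇔ 1 = 3/5
(¬(φ + (χ ⇒ (χ ⇒ χ))) + ((χ + φ) ⇔ ((χ ⇔ ψ) + (χ ⇔ χ)))) + (((((χ ⇔ ψ) + χ) + ¬(ψ ⇔ φ)) ⇒ (φ ⇔ (χ + φ))) ⇔ (((¬χ ⇒ ψ) + ((χ + χ) ⇒ χ)) ⇔ ¬¬(ψ ⇒ ψ))) = 4/5 + 3/5 = 4/5

4/5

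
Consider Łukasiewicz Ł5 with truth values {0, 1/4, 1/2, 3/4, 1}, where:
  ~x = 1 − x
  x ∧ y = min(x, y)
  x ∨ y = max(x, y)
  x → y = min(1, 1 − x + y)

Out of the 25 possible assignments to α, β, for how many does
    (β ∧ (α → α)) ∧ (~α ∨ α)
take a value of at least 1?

value 1: 2 assignments (counts)
value 3/4: 6 assignments
value 1/2: 7 assignments
value 1/4: 5 assignments
value 0: 5 assignments
So 2 of the 25 assignments meet the threshold.

2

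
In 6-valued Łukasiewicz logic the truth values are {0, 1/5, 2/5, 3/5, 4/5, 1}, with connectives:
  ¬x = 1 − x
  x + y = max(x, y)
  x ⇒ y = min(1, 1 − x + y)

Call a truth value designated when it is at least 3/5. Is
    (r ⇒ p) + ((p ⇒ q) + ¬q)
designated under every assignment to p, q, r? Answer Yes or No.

Yes

At p = 1/5, q = 3/5, r = 0, for instance:
r ⇒ p = 0 ⇒ 1/5 = 1
p ⇒ q = 1/5 ⇒ 3/5 = 1
¬q = ¬3/5 = 2/5
(p ⇒ q) + ¬q = 1 + 2/5 = 1
(r ⇒ p) + ((p ⇒ q) + ¬q) = 1 + 1 = 1
and checking the remaining 215 assignments likewise gives ≥ 3/5 in every case.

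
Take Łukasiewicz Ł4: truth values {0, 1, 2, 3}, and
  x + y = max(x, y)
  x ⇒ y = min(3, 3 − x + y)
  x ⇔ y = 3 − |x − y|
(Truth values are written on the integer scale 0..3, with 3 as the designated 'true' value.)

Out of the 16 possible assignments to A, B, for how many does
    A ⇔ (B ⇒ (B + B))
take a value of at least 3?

4

A = 0, B = 0 ↦ 0  <
A = 0, B = 1 ↦ 0  <
A = 0, B = 2 ↦ 0  <
A = 0, B = 3 ↦ 0  <
A = 1, B = 0 ↦ 1  <
A = 1, B = 1 ↦ 1  <
A = 1, B = 2 ↦ 1  <
A = 1, B = 3 ↦ 1  <
A = 2, B = 0 ↦ 2  <
A = 2, B = 1 ↦ 2  <
A = 2, B = 2 ↦ 2  <
A = 2, B = 3 ↦ 2  <
A = 3, B = 0 ↦ 3  ≥
A = 3, B = 1 ↦ 3  ≥
A = 3, B = 2 ↦ 3  ≥
A = 3, B = 3 ↦ 3  ≥
So 4 of the 16 assignments meet the threshold.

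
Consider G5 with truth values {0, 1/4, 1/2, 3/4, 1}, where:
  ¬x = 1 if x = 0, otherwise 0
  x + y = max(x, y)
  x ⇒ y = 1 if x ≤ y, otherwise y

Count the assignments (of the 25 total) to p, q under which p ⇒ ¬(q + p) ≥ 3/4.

value 1: 5 assignments (counts)
value 0: 20 assignments
So 5 of the 25 assignments meet the threshold.

5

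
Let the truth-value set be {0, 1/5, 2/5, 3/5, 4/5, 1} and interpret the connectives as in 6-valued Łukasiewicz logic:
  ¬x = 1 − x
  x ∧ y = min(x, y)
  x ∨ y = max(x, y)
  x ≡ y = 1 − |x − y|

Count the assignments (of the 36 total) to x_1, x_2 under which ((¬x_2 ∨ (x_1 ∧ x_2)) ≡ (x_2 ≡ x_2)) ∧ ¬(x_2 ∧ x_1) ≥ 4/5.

value 1: 6 assignments (counts)
value 4/5: 6 assignments (counts)
value 3/5: 6 assignments
value 2/5: 10 assignments
value 1/5: 6 assignments
value 0: 2 assignments
So 12 of the 36 assignments meet the threshold.

12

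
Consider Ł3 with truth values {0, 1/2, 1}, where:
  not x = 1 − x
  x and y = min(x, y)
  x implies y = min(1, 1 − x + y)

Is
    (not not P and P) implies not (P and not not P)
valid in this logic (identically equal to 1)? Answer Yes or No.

Counterexample: take P = 1.
not P = not 1 = 0
not not P = not 0 = 1
not not P and P = 1 and 1 = 1
P and not not P = 1 and 1 = 1
not (P and not not P) = not 1 = 0
(not not P and P) implies not (P and not not P) = 1 implies 0 = 0
This gives 0 ≠ 1.

No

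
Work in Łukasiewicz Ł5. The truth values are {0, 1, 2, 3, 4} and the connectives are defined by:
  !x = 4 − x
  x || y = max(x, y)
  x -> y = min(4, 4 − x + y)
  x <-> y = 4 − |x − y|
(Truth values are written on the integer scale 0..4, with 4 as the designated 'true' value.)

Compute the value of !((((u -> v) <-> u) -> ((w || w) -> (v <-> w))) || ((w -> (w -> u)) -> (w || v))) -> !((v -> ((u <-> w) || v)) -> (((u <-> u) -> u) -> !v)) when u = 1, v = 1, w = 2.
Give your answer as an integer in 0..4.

u -> v = 1 -> 1 = 4
(u -> v) <-> u = 4 <-> 1 = 1
w || w = 2 || 2 = 2
v <-> w = 1 <-> 2 = 3
(w || w) -> (v <-> w) = 2 -> 3 = 4
((u -> v) <-> u) -> ((w || w) -> (v <-> w)) = 1 -> 4 = 4
w -> u = 2 -> 1 = 3
w -> (w -> u) = 2 -> 3 = 4
w || v = 2 || 1 = 2
(w -> (w -> u)) -> (w || v) = 4 -> 2 = 2
(((u -> v) <-> u) -> ((w || w) -> (v <-> w))) || ((w -> (w -> u)) -> (w || v)) = 4 || 2 = 4
!((((u -> v) <-> u) -> ((w || w) -> (v <-> w))) || ((w -> (w -> u)) -> (w || v))) = !4 = 0
u <-> w = 1 <-> 2 = 3
(u <-> w) || v = 3 || 1 = 3
v -> ((u <-> w) || v) = 1 -> 3 = 4
u <-> u = 1 <-> 1 = 4
(u <-> u) -> u = 4 -> 1 = 1
!v = !1 = 3
((u <-> u) -> u) -> !v = 1 -> 3 = 4
(v -> ((u <-> w) || v)) -> (((u <-> u) -> u) -> !v) = 4 -> 4 = 4
!((v -> ((u <-> w) || v)) -> (((u <-> u) -> u) -> !v)) = !4 = 0
!((((u -> v) <-> u) -> ((w || w) -> (v <-> w))) || ((w -> (w -> u)) -> (w || v))) -> !((v -> ((u <-> w) || v)) -> (((u <-> u) -> u) -> !v)) = 0 -> 0 = 4

4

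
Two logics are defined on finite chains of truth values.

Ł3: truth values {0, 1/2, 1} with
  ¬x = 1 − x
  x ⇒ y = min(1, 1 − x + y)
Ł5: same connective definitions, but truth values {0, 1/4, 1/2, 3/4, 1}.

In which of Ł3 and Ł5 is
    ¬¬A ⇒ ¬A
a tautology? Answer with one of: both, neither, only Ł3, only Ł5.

In Ł3: at A = 1 the value is 0 — not a tautology.
In Ł5: at A = 3/4 the value is 1/2 — not a tautology.

neither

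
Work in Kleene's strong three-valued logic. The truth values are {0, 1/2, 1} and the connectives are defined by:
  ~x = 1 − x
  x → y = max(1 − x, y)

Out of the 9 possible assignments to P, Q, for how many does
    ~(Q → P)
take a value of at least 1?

P = 0, Q = 0 ↦ 0  <
P = 0, Q = 1/2 ↦ 1/2  <
P = 0, Q = 1 ↦ 1  ≥
P = 1/2, Q = 0 ↦ 0  <
P = 1/2, Q = 1/2 ↦ 1/2  <
P = 1/2, Q = 1 ↦ 1/2  <
P = 1, Q = 0 ↦ 0  <
P = 1, Q = 1/2 ↦ 0  <
P = 1, Q = 1 ↦ 0  <
So 1 of the 9 assignments meets the threshold.

1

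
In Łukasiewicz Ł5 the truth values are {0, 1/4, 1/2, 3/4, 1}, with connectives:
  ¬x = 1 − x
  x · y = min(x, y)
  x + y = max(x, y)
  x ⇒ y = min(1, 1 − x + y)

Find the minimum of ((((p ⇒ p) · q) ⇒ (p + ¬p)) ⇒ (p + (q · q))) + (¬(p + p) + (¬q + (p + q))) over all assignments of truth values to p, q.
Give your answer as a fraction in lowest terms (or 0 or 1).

Take p = 1/2, q = 1/2:
p ⇒ p = 1/2 ⇒ 1/2 = 1
(p ⇒ p) · q = 1 · 1/2 = 1/2
¬p = ¬1/2 = 1/2
p + ¬p = 1/2 + 1/2 = 1/2
((p ⇒ p) · q) ⇒ (p + ¬p) = 1/2 ⇒ 1/2 = 1
q · q = 1/2 · 1/2 = 1/2
p + (q · q) = 1/2 + 1/2 = 1/2
(((p ⇒ p) · q) ⇒ (p + ¬p)) ⇒ (p + (q · q)) = 1 ⇒ 1/2 = 1/2
p + p = 1/2 + 1/2 = 1/2
¬(p + p) = ¬1/2 = 1/2
¬q = ¬1/2 = 1/2
p + q = 1/2 + 1/2 = 1/2
¬q + (p + q) = 1/2 + 1/2 = 1/2
¬(p + p) + (¬q + (p + q)) = 1/2 + 1/2 = 1/2
((((p ⇒ p) · q) ⇒ (p + ¬p)) ⇒ (p + (q · q))) + (¬(p + p) + (¬q + (p + q))) = 1/2 + 1/2 = 1/2
No assignment yields a value below 1/2, so this is the minimum.

1/2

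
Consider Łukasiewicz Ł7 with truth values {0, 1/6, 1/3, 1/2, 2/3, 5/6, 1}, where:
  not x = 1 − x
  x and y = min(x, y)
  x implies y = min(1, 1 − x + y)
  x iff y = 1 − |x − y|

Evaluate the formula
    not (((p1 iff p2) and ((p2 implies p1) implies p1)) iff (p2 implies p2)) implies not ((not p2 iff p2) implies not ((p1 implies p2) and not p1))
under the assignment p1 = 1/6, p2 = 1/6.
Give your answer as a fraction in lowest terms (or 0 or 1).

p1 iff p2 = 1/6 iff 1/6 = 1
p2 implies p1 = 1/6 implies 1/6 = 1
(p2 implies p1) implies p1 = 1 implies 1/6 = 1/6
(p1 iff p2) and ((p2 implies p1) implies p1) = 1 and 1/6 = 1/6
p2 implies p2 = 1/6 implies 1/6 = 1
((p1 iff p2) and ((p2 implies p1) implies p1)) iff (p2 implies p2) = 1/6 iff 1 = 1/6
not (((p1 iff p2) and ((p2 implies p1) implies p1)) iff (p2 implies p2)) = not 1/6 = 5/6
not p2 = not 1/6 = 5/6
not p2 iff p2 = 5/6 iff 1/6 = 1/3
p1 implies p2 = 1/6 implies 1/6 = 1
not p1 = not 1/6 = 5/6
(p1 implies p2) and not p1 = 1 and 5/6 = 5/6
not ((p1 implies p2) and not p1) = not 5/6 = 1/6
(not p2 iff p2) implies not ((p1 implies p2) and not p1) = 1/3 implies 1/6 = 5/6
not ((not p2 iff p2) implies not ((p1 implies p2) and not p1)) = not 5/6 = 1/6
not (((p1 iff p2) and ((p2 implies p1) implies p1)) iff (p2 implies p2)) implies not ((not p2 iff p2) implies not ((p1 implies p2) and not p1)) = 5/6 implies 1/6 = 1/3

1/3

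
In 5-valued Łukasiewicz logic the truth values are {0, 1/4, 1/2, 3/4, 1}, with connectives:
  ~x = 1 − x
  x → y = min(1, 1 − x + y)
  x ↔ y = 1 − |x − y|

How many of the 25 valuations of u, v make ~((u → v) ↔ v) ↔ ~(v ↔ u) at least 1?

value 1: 5 assignments (counts)
value 3/4: 7 assignments
value 1/2: 7 assignments
value 1/4: 3 assignments
value 0: 3 assignments
So 5 of the 25 assignments meet the threshold.

5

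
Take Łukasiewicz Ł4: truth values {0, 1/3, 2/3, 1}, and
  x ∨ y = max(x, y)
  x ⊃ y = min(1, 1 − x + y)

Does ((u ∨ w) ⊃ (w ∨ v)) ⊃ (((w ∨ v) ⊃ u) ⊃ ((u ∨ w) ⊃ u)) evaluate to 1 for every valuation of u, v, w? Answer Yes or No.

Yes

At u = 1, v = 0, w = 2/3, for instance:
u ∨ w = 1 ∨ 2/3 = 1
w ∨ v = 2/3 ∨ 0 = 2/3
(u ∨ w) ⊃ (w ∨ v) = 1 ⊃ 2/3 = 2/3
(w ∨ v) ⊃ u = 2/3 ⊃ 1 = 1
(u ∨ w) ⊃ u = 1 ⊃ 1 = 1
((w ∨ v) ⊃ u) ⊃ ((u ∨ w) ⊃ u) = 1 ⊃ 1 = 1
((u ∨ w) ⊃ (w ∨ v)) ⊃ (((w ∨ v) ⊃ u) ⊃ ((u ∨ w) ⊃ u)) = 2/3 ⊃ 1 = 1
and checking the remaining 63 assignments likewise gives ≥ 1 in every case.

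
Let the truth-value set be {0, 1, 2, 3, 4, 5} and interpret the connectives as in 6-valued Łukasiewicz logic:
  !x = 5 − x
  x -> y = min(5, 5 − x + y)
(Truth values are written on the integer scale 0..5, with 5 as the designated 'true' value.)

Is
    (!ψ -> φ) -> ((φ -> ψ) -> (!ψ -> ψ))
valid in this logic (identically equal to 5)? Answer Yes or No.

At φ = 4, ψ = 4, for instance:
!ψ = !4 = 1
!ψ -> φ = 1 -> 4 = 5
φ -> ψ = 4 -> 4 = 5
!ψ -> ψ = 1 -> 4 = 5
(φ -> ψ) -> (!ψ -> ψ) = 5 -> 5 = 5
(!ψ -> φ) -> ((φ -> ψ) -> (!ψ -> ψ)) = 5 -> 5 = 5
and checking the remaining 35 assignments likewise gives ≥ 5 in every case.

Yes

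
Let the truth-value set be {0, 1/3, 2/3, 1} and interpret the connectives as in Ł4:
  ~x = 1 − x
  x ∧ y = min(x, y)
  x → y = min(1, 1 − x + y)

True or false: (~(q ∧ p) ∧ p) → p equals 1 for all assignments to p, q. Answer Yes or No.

Yes

p = 0, q = 0 ↦ 1
p = 0, q = 1/3 ↦ 1
p = 0, q = 2/3 ↦ 1
p = 0, q = 1 ↦ 1
p = 1/3, q = 0 ↦ 1
p = 1/3, q = 1/3 ↦ 1
p = 1/3, q = 2/3 ↦ 1
p = 1/3, q = 1 ↦ 1
p = 2/3, q = 0 ↦ 1
p = 2/3, q = 1/3 ↦ 1
p = 2/3, q = 2/3 ↦ 1
p = 2/3, q = 1 ↦ 1
p = 1, q = 0 ↦ 1
p = 1, q = 1/3 ↦ 1
p = 1, q = 2/3 ↦ 1
p = 1, q = 1 ↦ 1
Every assignment gives a value ≥ 1.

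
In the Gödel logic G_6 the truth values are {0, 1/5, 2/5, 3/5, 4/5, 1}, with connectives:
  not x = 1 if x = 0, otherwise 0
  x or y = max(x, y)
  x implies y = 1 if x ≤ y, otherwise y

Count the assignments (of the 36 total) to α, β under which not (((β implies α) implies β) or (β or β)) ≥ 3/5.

6

value 1: 6 assignments (counts)
value 0: 30 assignments
So 6 of the 36 assignments meet the threshold.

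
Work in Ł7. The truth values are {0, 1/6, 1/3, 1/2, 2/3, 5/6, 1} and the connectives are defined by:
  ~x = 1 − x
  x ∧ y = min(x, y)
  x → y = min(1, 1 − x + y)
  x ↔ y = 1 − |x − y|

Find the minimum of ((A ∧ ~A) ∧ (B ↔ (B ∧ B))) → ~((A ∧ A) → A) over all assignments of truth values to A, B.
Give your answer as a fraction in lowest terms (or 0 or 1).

1/2

Take A = 1/2, B = 0:
~A = ~1/2 = 1/2
A ∧ ~A = 1/2 ∧ 1/2 = 1/2
B ∧ B = 0 ∧ 0 = 0
B ↔ (B ∧ B) = 0 ↔ 0 = 1
(A ∧ ~A) ∧ (B ↔ (B ∧ B)) = 1/2 ∧ 1 = 1/2
A ∧ A = 1/2 ∧ 1/2 = 1/2
(A ∧ A) → A = 1/2 → 1/2 = 1
~((A ∧ A) → A) = ~1 = 0
((A ∧ ~A) ∧ (B ↔ (B ∧ B))) → ~((A ∧ A) → A) = 1/2 → 0 = 1/2
No assignment yields a value below 1/2, so this is the minimum.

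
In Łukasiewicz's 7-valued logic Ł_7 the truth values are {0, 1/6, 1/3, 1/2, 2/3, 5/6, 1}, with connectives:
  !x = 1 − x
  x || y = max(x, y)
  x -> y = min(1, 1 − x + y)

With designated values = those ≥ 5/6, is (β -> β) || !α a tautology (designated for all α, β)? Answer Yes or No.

At α = 1/2, β = 1/6, for instance:
β -> β = 1/6 -> 1/6 = 1
!α = !1/2 = 1/2
(β -> β) || !α = 1 || 1/2 = 1
and checking the remaining 48 assignments likewise gives ≥ 5/6 in every case.

Yes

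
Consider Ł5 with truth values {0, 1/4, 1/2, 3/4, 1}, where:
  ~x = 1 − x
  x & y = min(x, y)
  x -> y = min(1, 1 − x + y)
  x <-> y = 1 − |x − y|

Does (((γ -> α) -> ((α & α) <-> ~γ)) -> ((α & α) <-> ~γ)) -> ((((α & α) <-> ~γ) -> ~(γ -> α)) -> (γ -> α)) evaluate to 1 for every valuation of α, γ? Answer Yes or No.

No

Counterexample: take α = 0, γ = 3/4.
γ -> α = 3/4 -> 0 = 1/4
α & α = 0 & 0 = 0
~γ = ~3/4 = 1/4
(α & α) <-> ~γ = 0 <-> 1/4 = 3/4
(γ -> α) -> ((α & α) <-> ~γ) = 1/4 -> 3/4 = 1
α & α = 0 & 0 = 0
~γ = ~3/4 = 1/4
(α & α) <-> ~γ = 0 <-> 1/4 = 3/4
((γ -> α) -> ((α & α) <-> ~γ)) -> ((α & α) <-> ~γ) = 1 -> 3/4 = 3/4
α & α = 0 & 0 = 0
~γ = ~3/4 = 1/4
(α & α) <-> ~γ = 0 <-> 1/4 = 3/4
γ -> α = 3/4 -> 0 = 1/4
~(γ -> α) = ~1/4 = 3/4
((α & α) <-> ~γ) -> ~(γ -> α) = 3/4 -> 3/4 = 1
γ -> α = 3/4 -> 0 = 1/4
(((α & α) <-> ~γ) -> ~(γ -> α)) -> (γ -> α) = 1 -> 1/4 = 1/4
(((γ -> α) -> ((α & α) <-> ~γ)) -> ((α & α) <-> ~γ)) -> ((((α & α) <-> ~γ) -> ~(γ -> α)) -> (γ -> α)) = 3/4 -> 1/4 = 1/2
This gives 1/2 ≠ 1.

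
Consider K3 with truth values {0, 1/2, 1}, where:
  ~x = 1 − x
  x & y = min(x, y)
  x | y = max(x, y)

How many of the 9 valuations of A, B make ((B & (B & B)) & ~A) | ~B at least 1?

4

A = 0, B = 0 ↦ 1  ≥
A = 0, B = 1/2 ↦ 1/2  <
A = 0, B = 1 ↦ 1  ≥
A = 1/2, B = 0 ↦ 1  ≥
A = 1/2, B = 1/2 ↦ 1/2  <
A = 1/2, B = 1 ↦ 1/2  <
A = 1, B = 0 ↦ 1  ≥
A = 1, B = 1/2 ↦ 1/2  <
A = 1, B = 1 ↦ 0  <
So 4 of the 9 assignments meet the threshold.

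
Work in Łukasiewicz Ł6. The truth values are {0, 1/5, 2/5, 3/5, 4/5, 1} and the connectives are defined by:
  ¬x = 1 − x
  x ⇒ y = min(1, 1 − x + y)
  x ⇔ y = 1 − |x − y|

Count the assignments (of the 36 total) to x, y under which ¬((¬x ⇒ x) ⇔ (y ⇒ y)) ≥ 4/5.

value 1: 6 assignments (counts)
value 3/5: 6 assignments
value 1/5: 6 assignments
value 0: 18 assignments
So 6 of the 36 assignments meet the threshold.

6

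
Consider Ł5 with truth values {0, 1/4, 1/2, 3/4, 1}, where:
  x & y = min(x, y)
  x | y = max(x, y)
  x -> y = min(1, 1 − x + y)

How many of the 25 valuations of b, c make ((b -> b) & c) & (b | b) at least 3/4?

4

value 1: 1 assignment (counts)
value 3/4: 3 assignments (counts)
value 1/2: 5 assignments
value 1/4: 7 assignments
value 0: 9 assignments
So 4 of the 25 assignments meet the threshold.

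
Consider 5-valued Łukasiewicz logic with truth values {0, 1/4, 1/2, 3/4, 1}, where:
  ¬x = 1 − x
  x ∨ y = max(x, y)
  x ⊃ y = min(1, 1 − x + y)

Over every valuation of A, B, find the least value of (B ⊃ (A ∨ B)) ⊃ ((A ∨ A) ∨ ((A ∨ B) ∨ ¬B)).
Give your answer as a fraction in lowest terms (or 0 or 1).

1/2

Take A = 0, B = 1/2:
A ∨ B = 0 ∨ 1/2 = 1/2
B ⊃ (A ∨ B) = 1/2 ⊃ 1/2 = 1
A ∨ A = 0 ∨ 0 = 0
A ∨ B = 0 ∨ 1/2 = 1/2
¬B = ¬1/2 = 1/2
(A ∨ B) ∨ ¬B = 1/2 ∨ 1/2 = 1/2
(A ∨ A) ∨ ((A ∨ B) ∨ ¬B) = 0 ∨ 1/2 = 1/2
(B ⊃ (A ∨ B)) ⊃ ((A ∨ A) ∨ ((A ∨ B) ∨ ¬B)) = 1 ⊃ 1/2 = 1/2
No assignment yields a value below 1/2, so this is the minimum.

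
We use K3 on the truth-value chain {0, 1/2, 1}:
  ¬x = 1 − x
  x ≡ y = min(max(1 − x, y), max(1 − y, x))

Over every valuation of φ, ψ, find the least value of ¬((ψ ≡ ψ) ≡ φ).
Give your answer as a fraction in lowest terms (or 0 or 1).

Take φ = 1, ψ = 0:
ψ ≡ ψ = 0 ≡ 0 = 1
(ψ ≡ ψ) ≡ φ = 1 ≡ 1 = 1
¬((ψ ≡ ψ) ≡ φ) = ¬1 = 0
No assignment yields a value below 0, so this is the minimum.

0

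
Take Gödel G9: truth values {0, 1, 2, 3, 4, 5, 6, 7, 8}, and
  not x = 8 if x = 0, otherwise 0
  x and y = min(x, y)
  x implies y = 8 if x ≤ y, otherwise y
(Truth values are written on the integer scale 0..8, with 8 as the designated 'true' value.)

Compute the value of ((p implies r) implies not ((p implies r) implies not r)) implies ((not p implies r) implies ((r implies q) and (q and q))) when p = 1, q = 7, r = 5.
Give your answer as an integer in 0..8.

7

p implies r = 1 implies 5 = 8
p implies r = 1 implies 5 = 8
not r = not 5 = 0
(p implies r) implies not r = 8 implies 0 = 0
not ((p implies r) implies not r) = not 0 = 8
(p implies r) implies not ((p implies r) implies not r) = 8 implies 8 = 8
not p = not 1 = 0
not p implies r = 0 implies 5 = 8
r implies q = 5 implies 7 = 8
q and q = 7 and 7 = 7
(r implies q) and (q and q) = 8 and 7 = 7
(not p implies r) implies ((r implies q) and (q and q)) = 8 implies 7 = 7
((p implies r) implies not ((p implies r) implies not r)) implies ((not p implies r) implies ((r implies q) and (q and q))) = 8 implies 7 = 7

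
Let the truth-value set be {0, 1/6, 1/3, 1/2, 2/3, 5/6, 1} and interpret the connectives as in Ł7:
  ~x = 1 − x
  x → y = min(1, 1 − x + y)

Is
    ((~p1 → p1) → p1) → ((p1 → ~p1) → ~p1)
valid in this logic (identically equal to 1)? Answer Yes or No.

p1 = 0 ↦ 1
p1 = 1/6 ↦ 1
p1 = 1/3 ↦ 1
p1 = 1/2 ↦ 1
p1 = 2/3 ↦ 1
p1 = 5/6 ↦ 1
p1 = 1 ↦ 1
Every assignment gives a value ≥ 1.

Yes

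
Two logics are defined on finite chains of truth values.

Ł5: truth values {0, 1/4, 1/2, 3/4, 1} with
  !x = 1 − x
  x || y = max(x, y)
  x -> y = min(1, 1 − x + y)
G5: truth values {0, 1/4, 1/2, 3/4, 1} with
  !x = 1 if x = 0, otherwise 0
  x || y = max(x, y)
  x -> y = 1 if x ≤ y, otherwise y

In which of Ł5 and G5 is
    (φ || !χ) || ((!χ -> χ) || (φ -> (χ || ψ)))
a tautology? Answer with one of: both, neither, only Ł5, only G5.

In Ł5: at φ = 1/2, ψ = 0, χ = 1/4 the value is 3/4 — not a tautology.
In G5: every assignment gives 1 — tautology.

only G5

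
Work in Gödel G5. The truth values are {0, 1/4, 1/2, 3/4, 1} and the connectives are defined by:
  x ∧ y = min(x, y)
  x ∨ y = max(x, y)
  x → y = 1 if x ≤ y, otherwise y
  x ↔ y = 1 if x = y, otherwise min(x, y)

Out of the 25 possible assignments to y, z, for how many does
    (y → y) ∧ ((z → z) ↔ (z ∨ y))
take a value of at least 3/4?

value 1: 9 assignments (counts)
value 3/4: 7 assignments (counts)
value 1/2: 5 assignments
value 1/4: 3 assignments
value 0: 1 assignment
So 16 of the 25 assignments meet the threshold.

16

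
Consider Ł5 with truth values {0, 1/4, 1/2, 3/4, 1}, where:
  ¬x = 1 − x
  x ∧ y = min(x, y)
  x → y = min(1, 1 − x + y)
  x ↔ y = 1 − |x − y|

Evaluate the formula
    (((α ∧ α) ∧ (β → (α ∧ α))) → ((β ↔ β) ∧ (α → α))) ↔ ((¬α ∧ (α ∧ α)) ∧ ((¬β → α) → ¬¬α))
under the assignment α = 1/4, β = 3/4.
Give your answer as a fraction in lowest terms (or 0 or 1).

α ∧ α = 1/4 ∧ 1/4 = 1/4
α ∧ α = 1/4 ∧ 1/4 = 1/4
β → (α ∧ α) = 3/4 → 1/4 = 1/2
(α ∧ α) ∧ (β → (α ∧ α)) = 1/4 ∧ 1/2 = 1/4
β ↔ β = 3/4 ↔ 3/4 = 1
α → α = 1/4 → 1/4 = 1
(β ↔ β) ∧ (α → α) = 1 ∧ 1 = 1
((α ∧ α) ∧ (β → (α ∧ α))) → ((β ↔ β) ∧ (α → α)) = 1/4 → 1 = 1
¬α = ¬1/4 = 3/4
α ∧ α = 1/4 ∧ 1/4 = 1/4
¬α ∧ (α ∧ α) = 3/4 ∧ 1/4 = 1/4
¬β = ¬3/4 = 1/4
¬β → α = 1/4 → 1/4 = 1
¬α = ¬1/4 = 3/4
¬¬α = ¬3/4 = 1/4
(¬β → α) → ¬¬α = 1 → 1/4 = 1/4
(¬α ∧ (α ∧ α)) ∧ ((¬β → α) → ¬¬α) = 1/4 ∧ 1/4 = 1/4
(((α ∧ α) ∧ (β → (α ∧ α))) → ((β ↔ β) ∧ (α → α))) ↔ ((¬α ∧ (α ∧ α)) ∧ ((¬β → α) → ¬¬α)) = 1 ↔ 1/4 = 1/4

1/4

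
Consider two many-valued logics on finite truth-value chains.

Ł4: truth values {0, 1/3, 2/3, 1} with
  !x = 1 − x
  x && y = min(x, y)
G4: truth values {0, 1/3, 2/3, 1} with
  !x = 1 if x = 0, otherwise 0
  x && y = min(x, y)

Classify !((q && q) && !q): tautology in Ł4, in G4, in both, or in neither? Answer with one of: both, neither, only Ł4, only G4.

In Ł4: at q = 1/3 the value is 2/3 — not a tautology.
In G4: every assignment gives 1 — tautology.

only G4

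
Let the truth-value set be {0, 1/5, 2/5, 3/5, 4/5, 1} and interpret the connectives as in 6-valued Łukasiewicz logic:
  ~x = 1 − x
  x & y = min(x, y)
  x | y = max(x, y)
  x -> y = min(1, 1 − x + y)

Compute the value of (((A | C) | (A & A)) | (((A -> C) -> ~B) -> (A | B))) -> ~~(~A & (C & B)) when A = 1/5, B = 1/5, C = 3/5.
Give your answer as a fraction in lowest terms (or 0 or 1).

3/5

A | C = 1/5 | 3/5 = 3/5
A & A = 1/5 & 1/5 = 1/5
(A | C) | (A & A) = 3/5 | 1/5 = 3/5
A -> C = 1/5 -> 3/5 = 1
~B = ~1/5 = 4/5
(A -> C) -> ~B = 1 -> 4/5 = 4/5
A | B = 1/5 | 1/5 = 1/5
((A -> C) -> ~B) -> (A | B) = 4/5 -> 1/5 = 2/5
((A | C) | (A & A)) | (((A -> C) -> ~B) -> (A | B)) = 3/5 | 2/5 = 3/5
~A = ~1/5 = 4/5
C & B = 3/5 & 1/5 = 1/5
~A & (C & B) = 4/5 & 1/5 = 1/5
~(~A & (C & B)) = ~1/5 = 4/5
~~(~A & (C & B)) = ~4/5 = 1/5
(((A | C) | (A & A)) | (((A -> C) -> ~B) -> (A | B))) -> ~~(~A & (C & B)) = 3/5 -> 1/5 = 3/5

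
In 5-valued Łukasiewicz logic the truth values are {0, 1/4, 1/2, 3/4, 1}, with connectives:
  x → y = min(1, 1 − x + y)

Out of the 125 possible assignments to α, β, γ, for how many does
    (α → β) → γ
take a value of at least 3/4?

69

value 1: 45 assignments (counts)
value 3/4: 24 assignments (counts)
value 1/2: 22 assignments
value 1/4: 19 assignments
value 0: 15 assignments
So 69 of the 125 assignments meet the threshold.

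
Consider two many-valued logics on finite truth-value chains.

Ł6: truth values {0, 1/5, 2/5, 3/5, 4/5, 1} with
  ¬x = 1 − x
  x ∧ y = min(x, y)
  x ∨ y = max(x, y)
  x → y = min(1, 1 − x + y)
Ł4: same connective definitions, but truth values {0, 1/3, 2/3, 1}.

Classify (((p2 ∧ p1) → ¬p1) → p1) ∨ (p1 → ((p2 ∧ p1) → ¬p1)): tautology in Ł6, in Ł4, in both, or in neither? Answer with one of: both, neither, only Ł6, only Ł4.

In Ł6: every assignment gives 1 — tautology.
In Ł4: every assignment gives 1 — tautology.

both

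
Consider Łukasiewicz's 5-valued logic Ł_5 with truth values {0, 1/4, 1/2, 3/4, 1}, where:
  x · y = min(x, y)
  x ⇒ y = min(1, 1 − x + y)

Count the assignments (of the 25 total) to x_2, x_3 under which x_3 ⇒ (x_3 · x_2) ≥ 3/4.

value 1: 15 assignments (counts)
value 3/4: 4 assignments (counts)
value 1/2: 3 assignments
value 1/4: 2 assignments
value 0: 1 assignment
So 19 of the 25 assignments meet the threshold.

19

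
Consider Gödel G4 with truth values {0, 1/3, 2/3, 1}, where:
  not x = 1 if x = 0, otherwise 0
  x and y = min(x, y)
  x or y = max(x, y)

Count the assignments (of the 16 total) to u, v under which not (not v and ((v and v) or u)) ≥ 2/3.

u = 0, v = 0 ↦ 1  ≥
u = 0, v = 1/3 ↦ 1  ≥
u = 0, v = 2/3 ↦ 1  ≥
u = 0, v = 1 ↦ 1  ≥
u = 1/3, v = 0 ↦ 0  <
u = 1/3, v = 1/3 ↦ 1  ≥
u = 1/3, v = 2/3 ↦ 1  ≥
u = 1/3, v = 1 ↦ 1  ≥
u = 2/3, v = 0 ↦ 0  <
u = 2/3, v = 1/3 ↦ 1  ≥
u = 2/3, v = 2/3 ↦ 1  ≥
u = 2/3, v = 1 ↦ 1  ≥
u = 1, v = 0 ↦ 0  <
u = 1, v = 1/3 ↦ 1  ≥
u = 1, v = 2/3 ↦ 1  ≥
u = 1, v = 1 ↦ 1  ≥
So 13 of the 16 assignments meet the threshold.

13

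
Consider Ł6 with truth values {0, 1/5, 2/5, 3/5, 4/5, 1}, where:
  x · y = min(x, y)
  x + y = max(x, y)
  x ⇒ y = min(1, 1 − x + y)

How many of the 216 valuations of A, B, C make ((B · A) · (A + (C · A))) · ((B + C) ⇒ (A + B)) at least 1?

value 1: 6 assignments (counts)
value 4/5: 18 assignments
value 3/5: 30 assignments
value 2/5: 42 assignments
value 1/5: 54 assignments
value 0: 66 assignments
So 6 of the 216 assignments meet the threshold.

6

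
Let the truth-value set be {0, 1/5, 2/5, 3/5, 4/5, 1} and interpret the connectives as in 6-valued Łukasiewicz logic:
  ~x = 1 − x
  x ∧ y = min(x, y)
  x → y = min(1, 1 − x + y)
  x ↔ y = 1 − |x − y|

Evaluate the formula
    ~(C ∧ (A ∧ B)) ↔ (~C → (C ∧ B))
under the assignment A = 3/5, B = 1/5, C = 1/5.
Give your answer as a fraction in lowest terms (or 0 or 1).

3/5

A ∧ B = 3/5 ∧ 1/5 = 1/5
C ∧ (A ∧ B) = 1/5 ∧ 1/5 = 1/5
~(C ∧ (A ∧ B)) = ~1/5 = 4/5
~C = ~1/5 = 4/5
C ∧ B = 1/5 ∧ 1/5 = 1/5
~C → (C ∧ B) = 4/5 → 1/5 = 2/5
~(C ∧ (A ∧ B)) ↔ (~C → (C ∧ B)) = 4/5 ↔ 2/5 = 3/5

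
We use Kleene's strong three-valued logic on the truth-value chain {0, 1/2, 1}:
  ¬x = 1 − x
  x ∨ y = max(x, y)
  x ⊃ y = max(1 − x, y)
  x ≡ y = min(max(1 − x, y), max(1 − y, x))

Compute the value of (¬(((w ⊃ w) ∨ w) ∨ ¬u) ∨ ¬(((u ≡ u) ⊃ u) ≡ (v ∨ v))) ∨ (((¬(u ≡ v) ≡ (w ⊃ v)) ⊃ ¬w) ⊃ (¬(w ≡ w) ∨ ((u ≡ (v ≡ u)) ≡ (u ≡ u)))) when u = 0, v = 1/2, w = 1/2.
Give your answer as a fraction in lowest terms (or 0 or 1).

w ⊃ w = 1/2 ⊃ 1/2 = 1/2
(w ⊃ w) ∨ w = 1/2 ∨ 1/2 = 1/2
¬u = ¬0 = 1
((w ⊃ w) ∨ w) ∨ ¬u = 1/2 ∨ 1 = 1
¬(((w ⊃ w) ∨ w) ∨ ¬u) = ¬1 = 0
u ≡ u = 0 ≡ 0 = 1
(u ≡ u) ⊃ u = 1 ⊃ 0 = 0
v ∨ v = 1/2 ∨ 1/2 = 1/2
((u ≡ u) ⊃ u) ≡ (v ∨ v) = 0 ≡ 1/2 = 1/2
¬(((u ≡ u) ⊃ u) ≡ (v ∨ v)) = ¬1/2 = 1/2
¬(((w ⊃ w) ∨ w) ∨ ¬u) ∨ ¬(((u ≡ u) ⊃ u) ≡ (v ∨ v)) = 0 ∨ 1/2 = 1/2
u ≡ v = 0 ≡ 1/2 = 1/2
¬(u ≡ v) = ¬1/2 = 1/2
w ⊃ v = 1/2 ⊃ 1/2 = 1/2
¬(u ≡ v) ≡ (w ⊃ v) = 1/2 ≡ 1/2 = 1/2
¬w = ¬1/2 = 1/2
(¬(u ≡ v) ≡ (w ⊃ v)) ⊃ ¬w = 1/2 ⊃ 1/2 = 1/2
w ≡ w = 1/2 ≡ 1/2 = 1/2
¬(w ≡ w) = ¬1/2 = 1/2
v ≡ u = 1/2 ≡ 0 = 1/2
u ≡ (v ≡ u) = 0 ≡ 1/2 = 1/2
u ≡ u = 0 ≡ 0 = 1
(u ≡ (v ≡ u)) ≡ (u ≡ u) = 1/2 ≡ 1 = 1/2
¬(w ≡ w) ∨ ((u ≡ (v ≡ u)) ≡ (u ≡ u)) = 1/2 ∨ 1/2 = 1/2
((¬(u ≡ v) ≡ (w ⊃ v)) ⊃ ¬w) ⊃ (¬(w ≡ w) ∨ ((u ≡ (v ≡ u)) ≡ (u ≡ u))) = 1/2 ⊃ 1/2 = 1/2
(¬(((w ⊃ w) ∨ w) ∨ ¬u) ∨ ¬(((u ≡ u) ⊃ u) ≡ (v ∨ v))) ∨ (((¬(u ≡ v) ≡ (w ⊃ v)) ⊃ ¬w) ⊃ (¬(w ≡ w) ∨ ((u ≡ (v ≡ u)) ≡ (u ≡ u)))) = 1/2 ∨ 1/2 = 1/2

1/2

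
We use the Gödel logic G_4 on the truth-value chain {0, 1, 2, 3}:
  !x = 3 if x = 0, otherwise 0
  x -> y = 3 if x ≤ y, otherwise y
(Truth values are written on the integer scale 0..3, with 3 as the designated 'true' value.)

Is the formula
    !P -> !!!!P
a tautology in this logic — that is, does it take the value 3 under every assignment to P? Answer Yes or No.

No

Counterexample: take P = 0.
!P = !0 = 3
!P = !0 = 3
!!P = !3 = 0
!!!P = !0 = 3
!!!!P = !3 = 0
!P -> !!!!P = 3 -> 0 = 0
This gives 0 ≠ 3.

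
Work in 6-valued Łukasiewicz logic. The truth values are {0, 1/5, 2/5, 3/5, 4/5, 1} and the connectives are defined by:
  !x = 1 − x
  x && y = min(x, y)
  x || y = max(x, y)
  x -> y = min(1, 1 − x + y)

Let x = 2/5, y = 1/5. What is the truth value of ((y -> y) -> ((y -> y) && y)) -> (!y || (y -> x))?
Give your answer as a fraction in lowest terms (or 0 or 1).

1

y -> y = 1/5 -> 1/5 = 1
y -> y = 1/5 -> 1/5 = 1
(y -> y) && y = 1 && 1/5 = 1/5
(y -> y) -> ((y -> y) && y) = 1 -> 1/5 = 1/5
!y = !1/5 = 4/5
y -> x = 1/5 -> 2/5 = 1
!y || (y -> x) = 4/5 || 1 = 1
((y -> y) -> ((y -> y) && y)) -> (!y || (y -> x)) = 1/5 -> 1 = 1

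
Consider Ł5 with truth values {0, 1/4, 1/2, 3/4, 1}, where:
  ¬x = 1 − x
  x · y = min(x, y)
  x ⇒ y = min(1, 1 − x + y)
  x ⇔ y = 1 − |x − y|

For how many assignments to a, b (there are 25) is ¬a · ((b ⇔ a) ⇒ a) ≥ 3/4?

4

value 1: 1 assignment (counts)
value 3/4: 3 assignments (counts)
value 1/2: 8 assignments
value 1/4: 7 assignments
value 0: 6 assignments
So 4 of the 25 assignments meet the threshold.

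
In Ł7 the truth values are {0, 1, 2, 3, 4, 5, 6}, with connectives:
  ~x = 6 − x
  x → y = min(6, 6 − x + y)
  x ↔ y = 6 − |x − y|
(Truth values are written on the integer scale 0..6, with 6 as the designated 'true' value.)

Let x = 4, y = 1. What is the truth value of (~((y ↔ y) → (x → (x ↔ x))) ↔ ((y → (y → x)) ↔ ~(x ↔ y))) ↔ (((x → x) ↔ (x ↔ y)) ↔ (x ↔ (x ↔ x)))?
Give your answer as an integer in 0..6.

4

y ↔ y = 1 ↔ 1 = 6
x ↔ x = 4 ↔ 4 = 6
x → (x ↔ x) = 4 → 6 = 6
(y ↔ y) → (x → (x ↔ x)) = 6 → 6 = 6
~((y ↔ y) → (x → (x ↔ x))) = ~6 = 0
y → x = 1 → 4 = 6
y → (y → x) = 1 → 6 = 6
x ↔ y = 4 ↔ 1 = 3
~(x ↔ y) = ~3 = 3
(y → (y → x)) ↔ ~(x ↔ y) = 6 ↔ 3 = 3
~((y ↔ y) → (x → (x ↔ x))) ↔ ((y → (y → x)) ↔ ~(x ↔ y)) = 0 ↔ 3 = 3
x → x = 4 → 4 = 6
x ↔ y = 4 ↔ 1 = 3
(x → x) ↔ (x ↔ y) = 6 ↔ 3 = 3
x ↔ x = 4 ↔ 4 = 6
x ↔ (x ↔ x) = 4 ↔ 6 = 4
((x → x) ↔ (x ↔ y)) ↔ (x ↔ (x ↔ x)) = 3 ↔ 4 = 5
(~((y ↔ y) → (x → (x ↔ x))) ↔ ((y → (y → x)) ↔ ~(x ↔ y))) ↔ (((x → x) ↔ (x ↔ y)) ↔ (x ↔ (x ↔ x))) = 3 ↔ 5 = 4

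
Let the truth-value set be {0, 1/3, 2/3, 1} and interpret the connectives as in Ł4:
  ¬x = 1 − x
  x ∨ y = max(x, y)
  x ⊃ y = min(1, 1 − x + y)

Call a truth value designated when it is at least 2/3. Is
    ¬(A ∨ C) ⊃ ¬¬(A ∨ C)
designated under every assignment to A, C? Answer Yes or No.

Counterexample: take A = 0, C = 0.
A ∨ C = 0 ∨ 0 = 0
¬(A ∨ C) = ¬0 = 1
¬(A ∨ C) = ¬0 = 1
¬¬(A ∨ C) = ¬1 = 0
¬(A ∨ C) ⊃ ¬¬(A ∨ C) = 1 ⊃ 0 = 0
This gives 0, which is below 2/3.

No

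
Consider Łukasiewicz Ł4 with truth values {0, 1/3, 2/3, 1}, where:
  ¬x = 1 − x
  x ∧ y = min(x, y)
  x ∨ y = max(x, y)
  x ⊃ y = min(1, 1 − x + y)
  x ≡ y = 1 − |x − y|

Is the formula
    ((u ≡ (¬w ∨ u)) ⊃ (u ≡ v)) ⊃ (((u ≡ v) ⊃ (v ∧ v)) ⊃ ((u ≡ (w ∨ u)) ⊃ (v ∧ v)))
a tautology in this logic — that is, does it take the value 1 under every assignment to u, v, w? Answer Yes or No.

No

Counterexample: take u = 0, v = 1/3, w = 0.
¬w = ¬0 = 1
¬w ∨ u = 1 ∨ 0 = 1
u ≡ (¬w ∨ u) = 0 ≡ 1 = 0
u ≡ v = 0 ≡ 1/3 = 2/3
(u ≡ (¬w ∨ u)) ⊃ (u ≡ v) = 0 ⊃ 2/3 = 1
u ≡ v = 0 ≡ 1/3 = 2/3
v ∧ v = 1/3 ∧ 1/3 = 1/3
(u ≡ v) ⊃ (v ∧ v) = 2/3 ⊃ 1/3 = 2/3
w ∨ u = 0 ∨ 0 = 0
u ≡ (w ∨ u) = 0 ≡ 0 = 1
v ∧ v = 1/3 ∧ 1/3 = 1/3
(u ≡ (w ∨ u)) ⊃ (v ∧ v) = 1 ⊃ 1/3 = 1/3
((u ≡ v) ⊃ (v ∧ v)) ⊃ ((u ≡ (w ∨ u)) ⊃ (v ∧ v)) = 2/3 ⊃ 1/3 = 2/3
((u ≡ (¬w ∨ u)) ⊃ (u ≡ v)) ⊃ (((u ≡ v) ⊃ (v ∧ v)) ⊃ ((u ≡ (w ∨ u)) ⊃ (v ∧ v))) = 1 ⊃ 2/3 = 2/3
This gives 2/3 ≠ 1.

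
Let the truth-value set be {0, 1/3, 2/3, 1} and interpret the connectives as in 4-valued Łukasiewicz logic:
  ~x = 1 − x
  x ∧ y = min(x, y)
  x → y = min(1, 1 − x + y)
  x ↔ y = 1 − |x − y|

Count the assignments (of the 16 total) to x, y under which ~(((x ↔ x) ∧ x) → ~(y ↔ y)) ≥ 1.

x = 0, y = 0 ↦ 0  <
x = 0, y = 1/3 ↦ 0  <
x = 0, y = 2/3 ↦ 0  <
x = 0, y = 1 ↦ 0  <
x = 1/3, y = 0 ↦ 1/3  <
x = 1/3, y = 1/3 ↦ 1/3  <
x = 1/3, y = 2/3 ↦ 1/3  <
x = 1/3, y = 1 ↦ 1/3  <
x = 2/3, y = 0 ↦ 2/3  <
x = 2/3, y = 1/3 ↦ 2/3  <
x = 2/3, y = 2/3 ↦ 2/3  <
x = 2/3, y = 1 ↦ 2/3  <
x = 1, y = 0 ↦ 1  ≥
x = 1, y = 1/3 ↦ 1  ≥
x = 1, y = 2/3 ↦ 1  ≥
x = 1, y = 1 ↦ 1  ≥
So 4 of the 16 assignments meet the threshold.

4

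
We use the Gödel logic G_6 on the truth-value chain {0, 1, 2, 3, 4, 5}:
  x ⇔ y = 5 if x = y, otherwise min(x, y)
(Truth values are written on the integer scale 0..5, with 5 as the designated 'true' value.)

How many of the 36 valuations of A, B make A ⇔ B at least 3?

value 5: 6 assignments (counts)
value 4: 2 assignments (counts)
value 3: 4 assignments (counts)
value 2: 6 assignments
value 1: 8 assignments
value 0: 10 assignments
So 12 of the 36 assignments meet the threshold.

12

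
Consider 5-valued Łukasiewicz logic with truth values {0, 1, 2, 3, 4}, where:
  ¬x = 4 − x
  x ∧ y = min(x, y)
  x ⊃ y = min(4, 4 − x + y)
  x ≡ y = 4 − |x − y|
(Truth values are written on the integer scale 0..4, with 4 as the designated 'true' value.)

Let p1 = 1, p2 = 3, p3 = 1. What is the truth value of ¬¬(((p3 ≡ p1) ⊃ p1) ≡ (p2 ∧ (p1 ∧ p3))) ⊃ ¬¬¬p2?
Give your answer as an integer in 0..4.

1

p3 ≡ p1 = 1 ≡ 1 = 4
(p3 ≡ p1) ⊃ p1 = 4 ⊃ 1 = 1
p1 ∧ p3 = 1 ∧ 1 = 1
p2 ∧ (p1 ∧ p3) = 3 ∧ 1 = 1
((p3 ≡ p1) ⊃ p1) ≡ (p2 ∧ (p1 ∧ p3)) = 1 ≡ 1 = 4
¬(((p3 ≡ p1) ⊃ p1) ≡ (p2 ∧ (p1 ∧ p3))) = ¬4 = 0
¬¬(((p3 ≡ p1) ⊃ p1) ≡ (p2 ∧ (p1 ∧ p3))) = ¬0 = 4
¬p2 = ¬3 = 1
¬¬p2 = ¬1 = 3
¬¬¬p2 = ¬3 = 1
¬¬(((p3 ≡ p1) ⊃ p1) ≡ (p2 ∧ (p1 ∧ p3))) ⊃ ¬¬¬p2 = 4 ⊃ 1 = 1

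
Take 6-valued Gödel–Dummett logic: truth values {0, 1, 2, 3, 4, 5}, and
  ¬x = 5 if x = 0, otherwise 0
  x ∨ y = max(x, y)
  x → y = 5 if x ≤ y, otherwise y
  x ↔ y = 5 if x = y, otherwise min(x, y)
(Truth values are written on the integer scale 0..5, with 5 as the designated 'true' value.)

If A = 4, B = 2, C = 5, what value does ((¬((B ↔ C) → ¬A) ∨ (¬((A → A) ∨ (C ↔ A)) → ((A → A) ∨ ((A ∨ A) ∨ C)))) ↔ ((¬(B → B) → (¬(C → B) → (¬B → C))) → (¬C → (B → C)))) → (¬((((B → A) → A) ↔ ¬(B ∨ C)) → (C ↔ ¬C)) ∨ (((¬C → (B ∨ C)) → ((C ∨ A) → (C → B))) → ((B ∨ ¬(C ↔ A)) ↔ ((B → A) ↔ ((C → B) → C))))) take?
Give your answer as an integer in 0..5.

B ↔ C = 2 ↔ 5 = 2
¬A = ¬4 = 0
(B ↔ C) → ¬A = 2 → 0 = 0
¬((B ↔ C) → ¬A) = ¬0 = 5
A → A = 4 → 4 = 5
C ↔ A = 5 ↔ 4 = 4
(A → A) ∨ (C ↔ A) = 5 ∨ 4 = 5
¬((A → A) ∨ (C ↔ A)) = ¬5 = 0
A → A = 4 → 4 = 5
A ∨ A = 4 ∨ 4 = 4
(A ∨ A) ∨ C = 4 ∨ 5 = 5
(A → A) ∨ ((A ∨ A) ∨ C) = 5 ∨ 5 = 5
¬((A → A) ∨ (C ↔ A)) → ((A → A) ∨ ((A ∨ A) ∨ C)) = 0 → 5 = 5
¬((B ↔ C) → ¬A) ∨ (¬((A → A) ∨ (C ↔ A)) → ((A → A) ∨ ((A ∨ A) ∨ C))) = 5 ∨ 5 = 5
B → B = 2 → 2 = 5
¬(B → B) = ¬5 = 0
C → B = 5 → 2 = 2
¬(C → B) = ¬2 = 0
¬B = ¬2 = 0
¬B → C = 0 → 5 = 5
¬(C → B) → (¬B → C) = 0 → 5 = 5
¬(B → B) → (¬(C → B) → (¬B → C)) = 0 → 5 = 5
¬C = ¬5 = 0
B → C = 2 → 5 = 5
¬C → (B → C) = 0 → 5 = 5
(¬(B → B) → (¬(C → B) → (¬B → C))) → (¬C → (B → C)) = 5 → 5 = 5
(¬((B ↔ C) → ¬A) ∨ (¬((A → A) ∨ (C ↔ A)) → ((A → A) ∨ ((A ∨ A) ∨ C)))) ↔ ((¬(B → B) → (¬(C → B) → (¬B → C))) → (¬C → (B → C))) = 5 ↔ 5 = 5
B → A = 2 → 4 = 5
(B → A) → A = 5 → 4 = 4
B ∨ C = 2 ∨ 5 = 5
¬(B ∨ C) = ¬5 = 0
((B → A) → A) ↔ ¬(B ∨ C) = 4 ↔ 0 = 0
¬C = ¬5 = 0
C ↔ ¬C = 5 ↔ 0 = 0
(((B → A) → A) ↔ ¬(B ∨ C)) → (C ↔ ¬C) = 0 → 0 = 5
¬((((B → A) → A) ↔ ¬(B ∨ C)) → (C ↔ ¬C)) = ¬5 = 0
¬C = ¬5 = 0
B ∨ C = 2 ∨ 5 = 5
¬C → (B ∨ C) = 0 → 5 = 5
C ∨ A = 5 ∨ 4 = 5
C → B = 5 → 2 = 2
(C ∨ A) → (C → B) = 5 → 2 = 2
(¬C → (B ∨ C)) → ((C ∨ A) → (C → B)) = 5 → 2 = 2
C ↔ A = 5 ↔ 4 = 4
¬(C ↔ A) = ¬4 = 0
B ∨ ¬(C ↔ A) = 2 ∨ 0 = 2
B → A = 2 → 4 = 5
C → B = 5 → 2 = 2
(C → B) → C = 2 → 5 = 5
(B → A) ↔ ((C → B) → C) = 5 ↔ 5 = 5
(B ∨ ¬(C ↔ A)) ↔ ((B → A) ↔ ((C → B) → C)) = 2 ↔ 5 = 2
((¬C → (B ∨ C)) → ((C ∨ A) → (C → B))) → ((B ∨ ¬(C ↔ A)) ↔ ((B → A) ↔ ((C → B) → C))) = 2 → 2 = 5
¬((((B → A) → A) ↔ ¬(B ∨ C)) → (C ↔ ¬C)) ∨ (((¬C → (B ∨ C)) → ((C ∨ A) → (C → B))) → ((B ∨ ¬(C ↔ A)) ↔ ((B → A) ↔ ((C → B) → C)))) = 0 ∨ 5 = 5
((¬((B ↔ C) → ¬A) ∨ (¬((A → A) ∨ (C ↔ A)) → ((A → A) ∨ ((A ∨ A) ∨ C)))) ↔ ((¬(B → B) → (¬(C → B) → (¬B → C))) → (¬C → (B → C)))) → (¬((((B → A) → A) ↔ ¬(B ∨ C)) → (C ↔ ¬C)) ∨ (((¬C → (B ∨ C)) → ((C ∨ A) → (C → B))) → ((B ∨ ¬(C ↔ A)) ↔ ((B → A) ↔ ((C → B) → C))))) = 5 → 5 = 5

5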